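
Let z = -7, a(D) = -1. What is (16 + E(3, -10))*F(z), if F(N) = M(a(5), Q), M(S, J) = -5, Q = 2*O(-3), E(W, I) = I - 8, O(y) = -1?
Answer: 10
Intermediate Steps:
E(W, I) = -8 + I
Q = -2 (Q = 2*(-1) = -2)
F(N) = -5
(16 + E(3, -10))*F(z) = (16 + (-8 - 10))*(-5) = (16 - 18)*(-5) = -2*(-5) = 10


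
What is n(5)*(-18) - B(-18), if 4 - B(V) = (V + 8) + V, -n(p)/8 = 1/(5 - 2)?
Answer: 16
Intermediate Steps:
n(p) = -8/3 (n(p) = -8/(5 - 2) = -8/3)
B(V) = -4 - 2*V (B(V) = 4 - ((V + 8) + V) = 4 - ((8 + V) + V) = 4 - (8 + 2*V) = 4 + (-8 - 2*V) = -4 - 2*V)
n(5)*(-18) - B(-18) = -8/3*(-18) - (-4 - 2*(-18)) = 48 - (-4 + 36) = 48 - 1*32 = 48 - 32 = 16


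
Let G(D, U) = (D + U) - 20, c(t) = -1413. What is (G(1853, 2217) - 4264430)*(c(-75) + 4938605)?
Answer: -21034314052960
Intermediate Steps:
G(D, U) = -20 + D + U
(G(1853, 2217) - 4264430)*(c(-75) + 4938605) = ((-20 + 1853 + 2217) - 4264430)*(-1413 + 4938605) = (4050 - 4264430)*4937192 = -4260380*4937192 = -21034314052960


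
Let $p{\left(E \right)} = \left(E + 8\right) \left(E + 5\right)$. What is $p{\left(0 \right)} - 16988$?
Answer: $-16948$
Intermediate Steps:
$p{\left(E \right)} = \left(5 + E\right) \left(8 + E\right)$ ($p{\left(E \right)} = \left(8 + E\right) \left(5 + E\right) = \left(5 + E\right) \left(8 + E\right)$)
$p{\left(0 \right)} - 16988 = \left(40 + 0^{2} + 13 \cdot 0\right) - 16988 = \left(40 + 0 + 0\right) - 16988 = 40 - 16988 = -16948$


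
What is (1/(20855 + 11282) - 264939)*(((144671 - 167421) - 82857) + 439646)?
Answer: -2844123169869038/32137 ≈ -8.8500e+10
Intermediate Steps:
(1/(20855 + 11282) - 264939)*(((144671 - 167421) - 82857) + 439646) = (1/32137 - 264939)*((-22750 - 82857) + 439646) = (1/32137 - 264939)*(-105607 + 439646) = -8514344642/32137*334039 = -2844123169869038/32137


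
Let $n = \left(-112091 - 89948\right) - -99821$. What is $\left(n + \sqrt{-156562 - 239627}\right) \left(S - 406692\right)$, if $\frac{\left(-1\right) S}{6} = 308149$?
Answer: $230561489748 - 6766758 i \sqrt{44021} \approx 2.3056 \cdot 10^{11} - 1.4197 \cdot 10^{9} i$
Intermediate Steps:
$S = -1848894$ ($S = \left(-6\right) 308149 = -1848894$)
$n = -102218$ ($n = -202039 + 99821 = -102218$)
$\left(n + \sqrt{-156562 - 239627}\right) \left(S - 406692\right) = \left(-102218 + \sqrt{-156562 - 239627}\right) \left(-1848894 - 406692\right) = \left(-102218 + \sqrt{-396189}\right) \left(-2255586\right) = \left(-102218 + 3 i \sqrt{44021}\right) \left(-2255586\right) = 230561489748 - 6766758 i \sqrt{44021}$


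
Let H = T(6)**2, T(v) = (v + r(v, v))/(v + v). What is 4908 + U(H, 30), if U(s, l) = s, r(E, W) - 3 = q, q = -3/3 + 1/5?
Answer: 17670481/3600 ≈ 4908.5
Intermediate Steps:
q = -4/5 (q = -3*1/3 + 1*(1/5) = -1 + 1/5 = -4/5 ≈ -0.80000)
r(E, W) = 11/5 (r(E, W) = 3 - 4/5 = 11/5)
T(v) = (11/5 + v)/(2*v) (T(v) = (v + 11/5)/(v + v) = (11/5 + v)/((2*v)) = (11/5 + v)*(1/(2*v)) = (11/5 + v)/(2*v))
H = 1681/3600 (H = ((1/10)*(11 + 5*6)/6)**2 = ((1/10)*(1/6)*(11 + 30))**2 = ((1/10)*(1/6)*41)**2 = (41/60)**2 = 1681/3600 ≈ 0.46694)
4908 + U(H, 30) = 4908 + 1681/3600 = 17670481/3600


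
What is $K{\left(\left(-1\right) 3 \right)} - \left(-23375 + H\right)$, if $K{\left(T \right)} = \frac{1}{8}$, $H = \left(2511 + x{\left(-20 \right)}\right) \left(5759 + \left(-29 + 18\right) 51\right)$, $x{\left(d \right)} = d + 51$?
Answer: $- \frac{105519527}{8} \approx -1.319 \cdot 10^{7}$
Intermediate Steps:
$x{\left(d \right)} = 51 + d$
$H = 13213316$ ($H = \left(2511 + \left(51 - 20\right)\right) \left(5759 + \left(-29 + 18\right) 51\right) = \left(2511 + 31\right) \left(5759 - 561\right) = 2542 \left(5759 - 561\right) = 2542 \cdot 5198 = 13213316$)
$K{\left(T \right)} = \frac{1}{8}$
$K{\left(\left(-1\right) 3 \right)} - \left(-23375 + H\right) = \frac{1}{8} - \left(-23375 + 13213316\right) = \frac{1}{8} - 13189941 = - \frac{105519527}{8}$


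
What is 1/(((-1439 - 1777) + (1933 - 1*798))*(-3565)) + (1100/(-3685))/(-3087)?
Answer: 148582129/1534415746185 ≈ 9.6833e-5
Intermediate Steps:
1/(((-1439 - 1777) + (1933 - 1*798))*(-3565)) + (1100/(-3685))/(-3087) = -1/3565/(-3216 + (1933 - 798)) + (1100*(-1/3685))*(-1/3087) = -1/3565/(-3216 + 1135) - 20/67*(-1/3087) = -1/3565/(-2081) + 20/206829 = -1/2081*(-1/3565) + 20/206829 = 1/7418765 + 20/206829 = 148582129/1534415746185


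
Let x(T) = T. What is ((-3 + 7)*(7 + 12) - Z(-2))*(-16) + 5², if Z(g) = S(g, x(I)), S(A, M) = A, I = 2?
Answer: -1223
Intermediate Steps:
Z(g) = g
((-3 + 7)*(7 + 12) - Z(-2))*(-16) + 5² = ((-3 + 7)*(7 + 12) - 1*(-2))*(-16) + 5² = (4*19 + 2)*(-16) + 25 = (76 + 2)*(-16) + 25 = 78*(-16) + 25 = -1248 + 25 = -1223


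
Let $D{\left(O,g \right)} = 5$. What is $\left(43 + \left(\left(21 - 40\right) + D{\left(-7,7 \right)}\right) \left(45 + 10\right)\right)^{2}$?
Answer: $528529$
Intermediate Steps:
$\left(43 + \left(\left(21 - 40\right) + D{\left(-7,7 \right)}\right) \left(45 + 10\right)\right)^{2} = \left(43 + \left(\left(21 - 40\right) + 5\right) \left(45 + 10\right)\right)^{2} = \left(43 + \left(\left(21 - 40\right) + 5\right) 55\right)^{2} = \left(43 + \left(-19 + 5\right) 55\right)^{2} = \left(43 - 770\right)^{2} = \left(-727\right)^{2} = 528529$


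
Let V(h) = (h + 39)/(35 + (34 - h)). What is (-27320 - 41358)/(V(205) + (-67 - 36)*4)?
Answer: 2335052/14069 ≈ 165.97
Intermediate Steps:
V(h) = (39 + h)/(69 - h)
(-27320 - 41358)/(V(205) + (-67 - 36)*4) = (-27320 - 41358)/((-39 - 1*205)/(-69 + 205) + (-67 - 36)*4) = -68678/((-39 - 205)/136 - 103*4) = -68678/((1/136)*(-244) - 412) = -68678/(-61/34 - 412) = -68678/(-14069/34) = -68678*(-34/14069) = 2335052/14069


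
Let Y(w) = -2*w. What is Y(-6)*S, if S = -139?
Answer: -1668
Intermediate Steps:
Y(-6)*S = -2*(-6)*(-139) = 12*(-139) = -1668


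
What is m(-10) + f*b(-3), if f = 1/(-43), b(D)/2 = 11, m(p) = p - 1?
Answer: -495/43 ≈ -11.512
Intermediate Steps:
m(p) = -1 + p
b(D) = 22 (b(D) = 2*11 = 22)
f = -1/43 ≈ -0.023256
m(-10) + f*b(-3) = (-1 - 10) - 1/43*22 = -11 - 22/43 = -495/43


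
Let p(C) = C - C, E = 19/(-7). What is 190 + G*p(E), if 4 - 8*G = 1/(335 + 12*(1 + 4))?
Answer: 190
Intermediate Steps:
E = -19/7 (E = 19*(-⅐) = -19/7 ≈ -2.7143)
p(C) = 0
G = 1579/3160 (G = ½ - 1/(8*(335 + 12*(1 + 4))) = ½ - 1/(8*(335 + 12*5)) = ½ - 1/(8*(335 + 60)) = ½ - ⅛/395 = ½ - ⅛*1/395 = ½ - 1/3160 = 1579/3160 ≈ 0.49968)
190 + G*p(E) = 190 + (1579/3160)*0 = 190 + 0 = 190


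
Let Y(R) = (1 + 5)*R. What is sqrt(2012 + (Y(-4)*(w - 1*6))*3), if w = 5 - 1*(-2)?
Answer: 2*sqrt(485) ≈ 44.045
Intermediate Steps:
w = 7 (w = 5 + 2 = 7)
Y(R) = 6*R
sqrt(2012 + (Y(-4)*(w - 1*6))*3) = sqrt(2012 + ((6*(-4))*(7 - 1*6))*3) = sqrt(2012 - 24*(7 - 6)*3) = sqrt(2012 - 24*1*3) = sqrt(2012 - 24*3) = sqrt(2012 - 72) = sqrt(1940) = 2*sqrt(485)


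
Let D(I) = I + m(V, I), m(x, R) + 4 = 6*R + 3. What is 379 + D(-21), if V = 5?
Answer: 231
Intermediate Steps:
m(x, R) = -1 + 6*R (m(x, R) = -4 + (6*R + 3) = -4 + (3 + 6*R) = -1 + 6*R)
D(I) = -1 + 7*I (D(I) = I + (-1 + 6*I) = -1 + 7*I)
379 + D(-21) = 379 + (-1 + 7*(-21)) = 379 + (-1 - 147) = 379 - 148 = 231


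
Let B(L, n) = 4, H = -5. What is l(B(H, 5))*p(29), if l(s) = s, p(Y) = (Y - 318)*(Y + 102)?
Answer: -151436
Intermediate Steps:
p(Y) = (-318 + Y)*(102 + Y)
l(B(H, 5))*p(29) = 4*(-32436 + 29**2 - 216*29) = 4*(-32436 + 841 - 6264) = 4*(-37859) = -151436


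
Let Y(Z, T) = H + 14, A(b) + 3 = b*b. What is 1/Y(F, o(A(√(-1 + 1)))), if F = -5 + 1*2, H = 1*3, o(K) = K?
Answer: 1/17 ≈ 0.058824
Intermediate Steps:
A(b) = -3 + b² (A(b) = -3 + b*b = -3 + b²)
H = 3
F = -3 (F = -5 + 2 = -3)
Y(Z, T) = 17 (Y(Z, T) = 3 + 14 = 17)
1/Y(F, o(A(√(-1 + 1)))) = 1/17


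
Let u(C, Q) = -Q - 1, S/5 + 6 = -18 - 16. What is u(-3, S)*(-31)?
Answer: -6169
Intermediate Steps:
S = -200 (S = -30 + 5*(-18 - 16) = -30 + 5*(-34) = -30 - 170 = -200)
u(C, Q) = -1 - Q
u(-3, S)*(-31) = (-1 - 1*(-200))*(-31) = (-1 + 200)*(-31) = 199*(-31) = -6169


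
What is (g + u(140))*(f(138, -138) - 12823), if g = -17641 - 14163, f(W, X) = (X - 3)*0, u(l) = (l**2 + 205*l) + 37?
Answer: -212002659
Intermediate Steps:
u(l) = 37 + l**2 + 205*l
f(W, X) = 0 (f(W, X) = (-3 + X)*0 = 0)
g = -31804
(g + u(140))*(f(138, -138) - 12823) = (-31804 + (37 + 140**2 + 205*140))*(0 - 12823) = (-31804 + (37 + 19600 + 28700))*(-12823) = (-31804 + 48337)*(-12823) = 16533*(-12823) = -212002659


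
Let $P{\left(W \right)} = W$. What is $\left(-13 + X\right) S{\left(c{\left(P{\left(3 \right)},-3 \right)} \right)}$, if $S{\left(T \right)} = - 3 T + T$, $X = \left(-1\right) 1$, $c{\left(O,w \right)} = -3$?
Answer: $-84$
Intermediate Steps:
$X = -1$
$S{\left(T \right)} = - 2 T$
$\left(-13 + X\right) S{\left(c{\left(P{\left(3 \right)},-3 \right)} \right)} = \left(-13 - 1\right) \left(\left(-2\right) \left(-3\right)\right) = \left(-14\right) 6 = -84$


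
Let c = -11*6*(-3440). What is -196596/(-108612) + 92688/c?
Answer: 31656357/14270410 ≈ 2.2183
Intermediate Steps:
c = 227040 (c = -66*(-3440) = 227040)
-196596/(-108612) + 92688/c = -196596/(-108612) + 92688/227040 = -196596*(-1/108612) + 92688*(1/227040) = 5461/3017 + 1931/4730 = 31656357/14270410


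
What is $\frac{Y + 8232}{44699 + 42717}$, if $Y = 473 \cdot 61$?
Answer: $\frac{37085}{87416} \approx 0.42424$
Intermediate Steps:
$Y = 28853$
$\frac{Y + 8232}{44699 + 42717} = \frac{28853 + 8232}{44699 + 42717} = \frac{37085}{87416}$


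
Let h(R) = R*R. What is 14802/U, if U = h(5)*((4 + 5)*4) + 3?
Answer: 4934/301 ≈ 16.392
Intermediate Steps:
h(R) = R²
U = 903 (U = 5²*((4 + 5)*4) + 3 = 25*(9*4) + 3 = 25*36 + 3 = 900 + 3 = 903)
14802/U = 14802/903 = 14802*(1/903) = 4934/301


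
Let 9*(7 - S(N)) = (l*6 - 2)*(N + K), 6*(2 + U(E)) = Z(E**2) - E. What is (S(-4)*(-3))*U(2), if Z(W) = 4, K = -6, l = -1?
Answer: -85/9 ≈ -9.4444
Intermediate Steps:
U(E) = -4/3 - E/6 (U(E) = -2 + (4 - E)/6 = -2 + (2/3 - E/6) = -4/3 - E/6)
S(N) = 5/3 + 8*N/9 (S(N) = 7 - (-1*6 - 2)*(N - 6)/9 = 7 - (-6 - 2)*(-6 + N)/9 = 7 - (-8)*(-6 + N)/9 = 7 - (48 - 8*N)/9 = 7 + (-16/3 + 8*N/9) = 5/3 + 8*N/9)
(S(-4)*(-3))*U(2) = ((5/3 + (8/9)*(-4))*(-3))*(-4/3 - 1/6*2) = ((5/3 - 32/9)*(-3))*(-4/3 - 1/3) = -17/9*(-3)*(-5/3) = (17/3)*(-5/3) = -85/9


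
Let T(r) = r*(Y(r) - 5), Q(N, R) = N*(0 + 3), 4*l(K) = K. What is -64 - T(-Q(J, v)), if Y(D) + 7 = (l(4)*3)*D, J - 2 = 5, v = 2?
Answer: -1639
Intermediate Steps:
l(K) = K/4
J = 7 (J = 2 + 5 = 7)
Y(D) = -7 + 3*D (Y(D) = -7 + (((¼)*4)*3)*D = -7 + (1*3)*D = -7 + 3*D)
Q(N, R) = 3*N (Q(N, R) = N*3 = 3*N)
T(r) = r*(-12 + 3*r) (T(r) = r*((-7 + 3*r) - 5) = r*(-12 + 3*r))
-64 - T(-Q(J, v)) = -64 - 3*(-3*7)*(-4 - 3*7) = -64 - 3*(-1*21)*(-4 - 1*21) = -64 - 3*(-21)*(-4 - 21) = -64 - 3*(-21)*(-25) = -64 - 1*1575 = -64 - 1575 = -1639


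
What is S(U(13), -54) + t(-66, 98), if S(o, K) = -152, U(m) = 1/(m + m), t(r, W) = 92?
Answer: -60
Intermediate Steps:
U(m) = 1/(2*m)
S(U(13), -54) + t(-66, 98) = -152 + 92 = -60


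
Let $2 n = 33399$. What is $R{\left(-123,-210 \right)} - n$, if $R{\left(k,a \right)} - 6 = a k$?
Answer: $\frac{18273}{2} \approx 9136.5$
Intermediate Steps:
$R{\left(k,a \right)} = 6 + a k$
$n = \frac{33399}{2}$ ($n = \frac{1}{2} \cdot 33399 = \frac{33399}{2} \approx 16700.0$)
$R{\left(-123,-210 \right)} - n = \left(6 - -25830\right) - \frac{33399}{2} = \left(6 + 25830\right) - \frac{33399}{2} = 25836 - \frac{33399}{2} = \frac{18273}{2}$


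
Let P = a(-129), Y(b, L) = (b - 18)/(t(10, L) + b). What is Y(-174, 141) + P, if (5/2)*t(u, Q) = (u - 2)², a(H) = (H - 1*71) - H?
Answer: -25861/371 ≈ -69.706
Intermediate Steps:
a(H) = -71 (a(H) = (H - 71) - H = (-71 + H) - H = -71)
t(u, Q) = 2*(-2 + u)²/5 (t(u, Q) = 2*(u - 2)²/5 = 2*(-2 + u)²/5)
Y(b, L) = (-18 + b)/(128/5 + b) (Y(b, L) = (b - 18)/(2*(-2 + 10)²/5 + b) = (-18 + b)/((⅖)*8² + b) = (-18 + b)/((⅖)*64 + b) = (-18 + b)/(128/5 + b))
P = -71
Y(-174, 141) + P = 5*(-18 - 174)/(128 + 5*(-174)) - 71 = 5*(-192)/(128 - 870) - 71 = 5*(-192)/(-742) - 71 = 5*(-1/742)*(-192) - 71 = 480/371 - 71 = -25861/371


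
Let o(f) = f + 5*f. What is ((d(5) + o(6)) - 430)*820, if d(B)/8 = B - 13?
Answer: -375560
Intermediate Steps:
d(B) = -104 + 8*B (d(B) = 8*(B - 13) = 8*(-13 + B) = -104 + 8*B)
o(f) = 6*f
((d(5) + o(6)) - 430)*820 = (((-104 + 8*5) + 6*6) - 430)*820 = (((-104 + 40) + 36) - 430)*820 = ((-64 + 36) - 430)*820 = (-28 - 430)*820 = -458*820 = -375560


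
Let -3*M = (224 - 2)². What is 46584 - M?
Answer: 63012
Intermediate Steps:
M = -16428 (M = -(224 - 2)²/3 = -⅓*222² = -⅓*49284 = -16428)
46584 - M = 46584 - 1*(-16428) = 46584 + 16428 = 63012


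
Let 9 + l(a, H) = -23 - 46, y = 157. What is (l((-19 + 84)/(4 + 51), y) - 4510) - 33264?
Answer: -37852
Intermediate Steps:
l(a, H) = -78 (l(a, H) = -9 + (-23 - 46) = -9 - 69 = -78)
(l((-19 + 84)/(4 + 51), y) - 4510) - 33264 = (-78 - 4510) - 33264 = -4588 - 33264 = -37852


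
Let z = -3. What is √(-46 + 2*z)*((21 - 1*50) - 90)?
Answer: -238*I*√13 ≈ -858.12*I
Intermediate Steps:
√(-46 + 2*z)*((21 - 1*50) - 90) = √(-46 + 2*(-3))*((21 - 1*50) - 90) = √(-46 - 6)*((21 - 50) - 90) = √(-52)*(-29 - 90) = (2*I*√13)*(-119) = -238*I*√13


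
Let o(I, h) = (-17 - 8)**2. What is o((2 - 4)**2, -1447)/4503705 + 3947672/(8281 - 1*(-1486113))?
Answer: 1778008412101/673030972977 ≈ 2.6418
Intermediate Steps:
o(I, h) = 625 (o(I, h) = (-25)**2 = 625)
o((2 - 4)**2, -1447)/4503705 + 3947672/(8281 - 1*(-1486113)) = 625/4503705 + 3947672/(8281 - 1*(-1486113)) = 625*(1/4503705) + 3947672/(8281 + 1486113) = 125/900741 + 3947672/1494394 = 125/900741 + 3947672*(1/1494394) = 125/900741 + 1973836/747197 = 1778008412101/673030972977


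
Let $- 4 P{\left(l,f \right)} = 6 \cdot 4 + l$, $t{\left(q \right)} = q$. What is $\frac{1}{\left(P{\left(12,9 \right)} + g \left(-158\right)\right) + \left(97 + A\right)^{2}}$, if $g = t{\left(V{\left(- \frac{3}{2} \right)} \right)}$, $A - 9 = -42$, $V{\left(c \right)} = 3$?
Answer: $\frac{1}{3613} \approx 0.00027678$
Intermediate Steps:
$A = -33$ ($A = 9 - 42 = -33$)
$g = 3$
$P{\left(l,f \right)} = -6 - \frac{l}{4}$ ($P{\left(l,f \right)} = - \frac{6 \cdot 4 + l}{4} = - \frac{24 + l}{4} = -6 - \frac{l}{4}$)
$\frac{1}{\left(P{\left(12,9 \right)} + g \left(-158\right)\right) + \left(97 + A\right)^{2}} = \frac{1}{\left(\left(-6 - 3\right) + 3 \left(-158\right)\right) + \left(97 - 33\right)^{2}} = \frac{1}{\left(\left(-6 - 3\right) - 474\right) + 64^{2}} = \frac{1}{\left(-9 - 474\right) + 4096} = \frac{1}{-483 + 4096} = \frac{1}{3613}$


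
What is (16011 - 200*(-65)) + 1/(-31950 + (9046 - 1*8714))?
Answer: 917269797/31618 ≈ 29011.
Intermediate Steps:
(16011 - 200*(-65)) + 1/(-31950 + (9046 - 1*8714)) = (16011 + 13000) + 1/(-31950 + (9046 - 8714)) = 29011 + 1/(-31950 + 332) = 29011 + 1/(-31618) = 29011 - 1/31618 = 917269797/31618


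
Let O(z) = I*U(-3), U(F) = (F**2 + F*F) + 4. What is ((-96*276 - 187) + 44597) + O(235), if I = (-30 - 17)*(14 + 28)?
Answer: -25514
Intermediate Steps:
U(F) = 4 + 2*F**2 (U(F) = (F**2 + F**2) + 4 = 2*F**2 + 4 = 4 + 2*F**2)
I = -1974 (I = -47*42 = -1974)
O(z) = -43428 (O(z) = -1974*(4 + 2*(-3)**2) = -1974*(4 + 2*9) = -1974*(4 + 18) = -1974*22 = -43428)
((-96*276 - 187) + 44597) + O(235) = ((-96*276 - 187) + 44597) - 43428 = ((-26496 - 187) + 44597) - 43428 = (-26683 + 44597) - 43428 = 17914 - 43428 = -25514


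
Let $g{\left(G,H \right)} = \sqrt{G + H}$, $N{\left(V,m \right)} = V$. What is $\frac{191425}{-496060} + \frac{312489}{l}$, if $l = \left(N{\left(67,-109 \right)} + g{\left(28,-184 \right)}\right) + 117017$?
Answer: $\frac{258756593034391}{113338657882412} - \frac{104163 i \sqrt{39}}{2284777202} \approx 2.283 - 0.00028471 i$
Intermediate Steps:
$l = 117084 + 2 i \sqrt{39}$ ($l = \left(67 + \sqrt{28 - 184}\right) + 117017 = \left(67 + \sqrt{-156}\right) + 117017 = \left(67 + 2 i \sqrt{39}\right) + 117017 = 117084 + 2 i \sqrt{39} \approx 1.1708 \cdot 10^{5} + 12.49 i$)
$\frac{191425}{-496060} + \frac{312489}{l} = \frac{191425}{-496060} + \frac{312489}{117084 + 2 i \sqrt{39}} = 191425 \left(- \frac{1}{496060}\right) + \frac{312489}{117084 + 2 i \sqrt{39}} = - \frac{38285}{99212} + \frac{312489}{117084 + 2 i \sqrt{39}}$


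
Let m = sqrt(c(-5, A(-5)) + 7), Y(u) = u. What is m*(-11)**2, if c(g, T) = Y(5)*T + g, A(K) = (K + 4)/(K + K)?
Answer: 121*sqrt(10)/2 ≈ 191.32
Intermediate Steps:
A(K) = (4 + K)/(2*K) (A(K) = (4 + K)/((2*K)) = (4 + K)*(1/(2*K)) = (4 + K)/(2*K))
c(g, T) = g + 5*T (c(g, T) = 5*T + g = g + 5*T)
m = sqrt(10)/2 (m = sqrt((-5 + 5*((1/2)*(4 - 5)/(-5))) + 7) = sqrt((-5 + 5*((1/2)*(-1/5)*(-1))) + 7) = sqrt((-5 + 5*(1/10)) + 7) = sqrt((-5 + 1/2) + 7) = sqrt(-9/2 + 7) = sqrt(5/2) = sqrt(10)/2 ≈ 1.5811)
m*(-11)**2 = (sqrt(10)/2)*(-11)**2 = (sqrt(10)/2)*121 = 121*sqrt(10)/2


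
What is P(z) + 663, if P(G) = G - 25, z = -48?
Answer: 590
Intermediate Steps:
P(G) = -25 + G
P(z) + 663 = (-25 - 48) + 663 = -73 + 663 = 590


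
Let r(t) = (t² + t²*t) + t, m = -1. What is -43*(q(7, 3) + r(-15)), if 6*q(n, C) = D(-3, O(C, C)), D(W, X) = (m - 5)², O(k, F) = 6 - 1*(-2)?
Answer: 135837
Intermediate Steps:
O(k, F) = 8 (O(k, F) = 6 + 2 = 8)
r(t) = t + t² + t³ (r(t) = (t² + t³) + t = t + t² + t³)
D(W, X) = 36 (D(W, X) = (-1 - 5)² = (-6)² = 36)
q(n, C) = 6 (q(n, C) = (⅙)*36 = 6)
-43*(q(7, 3) + r(-15)) = -43*(6 - 15*(1 - 15 + (-15)²)) = -43*(6 - 15*(1 - 15 + 225)) = -43*(6 - 15*211) = -43*(6 - 3165) = -43*(-3159) = 135837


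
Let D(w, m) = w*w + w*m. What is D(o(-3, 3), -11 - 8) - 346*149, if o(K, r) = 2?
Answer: -51588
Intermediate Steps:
D(w, m) = w² + m*w
D(o(-3, 3), -11 - 8) - 346*149 = 2*((-11 - 8) + 2) - 346*149 = 2*(-19 + 2) - 51554 = 2*(-17) - 51554 = -34 - 51554 = -51588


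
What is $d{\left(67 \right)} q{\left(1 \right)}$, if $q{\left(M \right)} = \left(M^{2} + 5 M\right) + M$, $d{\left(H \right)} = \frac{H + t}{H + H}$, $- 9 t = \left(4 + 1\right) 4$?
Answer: $\frac{4081}{1206} \approx 3.3839$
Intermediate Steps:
$t = - \frac{20}{9}$ ($t = - \frac{\left(4 + 1\right) 4}{9} = - \frac{5 \cdot 4}{9} = \left(- \frac{1}{9}\right) 20 = - \frac{20}{9} \approx -2.2222$)
$d{\left(H \right)} = \frac{- \frac{20}{9} + H}{2 H}$ ($d{\left(H \right)} = \frac{H - \frac{20}{9}}{H + H} = \frac{- \frac{20}{9} + H}{2 H}$)
$q{\left(M \right)} = M^{2} + 6 M$
$d{\left(67 \right)} q{\left(1 \right)} = \frac{-20 + 9 \cdot 67}{18 \cdot 67} \cdot 1 \left(6 + 1\right) = \frac{1}{18} \cdot \frac{1}{67} \left(-20 + 603\right) 1 \cdot 7 = \frac{1}{18} \cdot \frac{1}{67} \cdot 583 \cdot 7 = \frac{583}{1206} \cdot 7 = \frac{4081}{1206}$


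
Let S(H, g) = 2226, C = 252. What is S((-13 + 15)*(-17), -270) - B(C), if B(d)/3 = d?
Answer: 1470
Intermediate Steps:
B(d) = 3*d
S((-13 + 15)*(-17), -270) - B(C) = 2226 - 3*252 = 2226 - 1*756 = 2226 - 756 = 1470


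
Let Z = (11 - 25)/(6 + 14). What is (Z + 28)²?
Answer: 74529/100 ≈ 745.29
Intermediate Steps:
Z = -7/10 (Z = -14/20 = -14*1/20 = -7/10 ≈ -0.70000)
(Z + 28)² = (-7/10 + 28)² = (273/10)² = 74529/100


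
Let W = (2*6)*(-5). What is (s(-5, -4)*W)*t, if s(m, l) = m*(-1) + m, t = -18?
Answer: 0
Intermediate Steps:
W = -60 (W = 12*(-5) = -60)
s(m, l) = 0 (s(m, l) = -m + m = 0)
(s(-5, -4)*W)*t = (0*(-60))*(-18) = 0*(-18) = 0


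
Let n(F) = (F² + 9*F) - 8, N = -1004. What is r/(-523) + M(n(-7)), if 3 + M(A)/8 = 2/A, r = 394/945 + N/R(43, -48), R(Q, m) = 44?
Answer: -134199059/5436585 ≈ -24.684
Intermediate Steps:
r = -232861/10395 (r = 394/945 - 1004/44 = 394*(1/945) - 1004*1/44 = 394/945 - 251/11 = -232861/10395 ≈ -22.401)
n(F) = -8 + F² + 9*F
M(A) = -24 + 16/A (M(A) = -24 + 8*(2/A) = -24 + 16/A)
r/(-523) + M(n(-7)) = -232861/10395/(-523) + (-24 + 16/(-8 + (-7)² + 9*(-7))) = -232861/10395*(-1/523) + (-24 + 16/(-8 + 49 - 63)) = 232861/5436585 + (-24 + 16/(-22)) = 232861/5436585 + (-24 + 16*(-1/22)) = 232861/5436585 + (-24 - 8/11) = 232861/5436585 - 272/11 = -134199059/5436585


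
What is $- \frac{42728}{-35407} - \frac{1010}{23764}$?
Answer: $\frac{489813561}{420705974} \approx 1.1643$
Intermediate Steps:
$- \frac{42728}{-35407} - \frac{1010}{23764} = \left(-42728\right) \left(- \frac{1}{35407}\right) - \frac{505}{11882} = \frac{42728}{35407} - \frac{505}{11882} = \frac{489813561}{420705974}$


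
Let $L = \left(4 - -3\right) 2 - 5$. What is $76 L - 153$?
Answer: $531$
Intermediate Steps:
$L = 9$ ($L = \left(4 + 3\right) 2 - 5 = 7 \cdot 2 - 5 = 14 - 5 = 9$)
$76 L - 153 = 76 \cdot 9 - 153 = 684 - 153 = 531$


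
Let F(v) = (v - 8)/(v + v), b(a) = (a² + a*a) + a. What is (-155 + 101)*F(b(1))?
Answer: 45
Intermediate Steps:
b(a) = a + 2*a² (b(a) = (a² + a²) + a = 2*a² + a = a + 2*a²)
F(v) = (-8 + v)/(2*v) (F(v) = (-8 + v)/((2*v)) = (-8 + v)*(1/(2*v)) = (-8 + v)/(2*v))
(-155 + 101)*F(b(1)) = (-155 + 101)*((-8 + 1*(1 + 2*1))/(2*((1*(1 + 2*1))))) = -27*(-8 + 1*(1 + 2))/(1*(1 + 2)) = -27*(-8 + 1*3)/(1*3) = -27*(-8 + 3)/3 = -27*(-5)/3 = -54*(-⅚) = 45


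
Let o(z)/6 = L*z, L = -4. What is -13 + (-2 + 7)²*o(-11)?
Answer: 6587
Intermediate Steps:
o(z) = -24*z (o(z) = 6*(-4*z) = -24*z)
-13 + (-2 + 7)²*o(-11) = -13 + (-2 + 7)²*(-24*(-11)) = -13 + 5²*264 = -13 + 25*264 = -13 + 6600 = 6587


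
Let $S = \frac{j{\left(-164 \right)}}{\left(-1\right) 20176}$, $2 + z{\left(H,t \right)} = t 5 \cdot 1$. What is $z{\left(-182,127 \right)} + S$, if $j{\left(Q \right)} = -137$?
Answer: $\frac{12771545}{20176} \approx 633.01$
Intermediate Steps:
$z{\left(H,t \right)} = -2 + 5 t$ ($z{\left(H,t \right)} = -2 + t 5 \cdot 1 = -2 + 5 t 1 = -2 + 5 t$)
$S = \frac{137}{20176}$ ($S = - \frac{137}{\left(-1\right) 20176} = - \frac{137}{-20176} = \left(-137\right) \left(- \frac{1}{20176}\right) = \frac{137}{20176} \approx 0.0067902$)
$z{\left(-182,127 \right)} + S = \left(-2 + 5 \cdot 127\right) + \frac{137}{20176} = \left(-2 + 635\right) + \frac{137}{20176} = 633 + \frac{137}{20176} = \frac{12771545}{20176}$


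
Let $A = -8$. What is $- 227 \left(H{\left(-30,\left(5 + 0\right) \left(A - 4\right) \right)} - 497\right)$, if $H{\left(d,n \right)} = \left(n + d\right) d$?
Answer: $-500081$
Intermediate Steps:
$H{\left(d,n \right)} = d \left(d + n\right)$ ($H{\left(d,n \right)} = \left(d + n\right) d = d \left(d + n\right)$)
$- 227 \left(H{\left(-30,\left(5 + 0\right) \left(A - 4\right) \right)} - 497\right) = - 227 \left(- 30 \left(-30 + \left(5 + 0\right) \left(-8 - 4\right)\right) - 497\right) = - 227 \left(- 30 \left(-30 + 5 \left(-12\right)\right) - 497\right) = - 227 \left(- 30 \left(-30 - 60\right) - 497\right) = - 227 \left(\left(-30\right) \left(-90\right) - 497\right) = - 227 \left(2700 - 497\right) = \left(-227\right) 2203 = -500081$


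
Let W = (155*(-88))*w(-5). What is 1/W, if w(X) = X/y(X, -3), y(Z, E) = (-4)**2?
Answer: 2/8525 ≈ 0.00023460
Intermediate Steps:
y(Z, E) = 16
w(X) = X/16
W = 8525/2 (W = (155*(-88))*((1/16)*(-5)) = -13640*(-5/16) = 8525/2 ≈ 4262.5)
1/W = 1/(8525/2) = 2/8525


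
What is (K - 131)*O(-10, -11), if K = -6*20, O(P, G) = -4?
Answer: 1004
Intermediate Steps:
K = -120
(K - 131)*O(-10, -11) = (-120 - 131)*(-4) = -251*(-4) = 1004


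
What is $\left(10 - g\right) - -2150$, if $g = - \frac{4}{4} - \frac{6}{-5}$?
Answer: $\frac{10799}{5} \approx 2159.8$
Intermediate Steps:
$g = \frac{1}{5}$ ($g = \left(-4\right) \frac{1}{4} - - \frac{6}{5} = -1 + \frac{6}{5} = \frac{1}{5} \approx 0.2$)
$\left(10 - g\right) - -2150 = \left(10 - \frac{1}{5}\right) - -2150 = \left(10 - \frac{1}{5}\right) + 2150 = \frac{49}{5} + 2150 = \frac{10799}{5}$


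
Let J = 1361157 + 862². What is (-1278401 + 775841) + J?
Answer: 1601641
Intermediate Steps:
J = 2104201 (J = 1361157 + 743044 = 2104201)
(-1278401 + 775841) + J = (-1278401 + 775841) + 2104201 = -502560 + 2104201 = 1601641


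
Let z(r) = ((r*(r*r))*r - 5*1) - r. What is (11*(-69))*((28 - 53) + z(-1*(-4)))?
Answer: -168498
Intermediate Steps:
z(r) = -5 + r⁴ - r (z(r) = ((r*r²)*r - 5) - r = (r³*r - 5) - r = (r⁴ - 5) - r = (-5 + r⁴) - r = -5 + r⁴ - r)
(11*(-69))*((28 - 53) + z(-1*(-4))) = (11*(-69))*((28 - 53) + (-5 + (-1*(-4))⁴ - (-1)*(-4))) = -759*(-25 + (-5 + 4⁴ - 1*4)) = -759*(-25 + (-5 + 256 - 4)) = -759*(-25 + 247) = -759*222 = -168498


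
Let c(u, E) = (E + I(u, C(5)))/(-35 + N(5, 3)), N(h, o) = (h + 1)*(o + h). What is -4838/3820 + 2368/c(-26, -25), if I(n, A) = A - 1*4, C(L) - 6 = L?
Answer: -29420491/17190 ≈ -1711.5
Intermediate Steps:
C(L) = 6 + L
I(n, A) = -4 + A (I(n, A) = A - 4 = -4 + A)
N(h, o) = (1 + h)*(h + o)
c(u, E) = 7/13 + E/13 (c(u, E) = (E + (-4 + (6 + 5)))/(-35 + (5 + 3 + 5**2 + 5*3)) = (E + (-4 + 11))/(-35 + (5 + 3 + 25 + 15)) = (E + 7)/(-35 + 48) = (7 + E)/13 = (7 + E)*(1/13) = 7/13 + E/13)
-4838/3820 + 2368/c(-26, -25) = -4838/3820 + 2368/(7/13 + (1/13)*(-25)) = -4838*1/3820 + 2368/(7/13 - 25/13) = -2419/1910 + 2368/(-18/13) = -2419/1910 + 2368*(-13/18) = -2419/1910 - 15392/9 = -29420491/17190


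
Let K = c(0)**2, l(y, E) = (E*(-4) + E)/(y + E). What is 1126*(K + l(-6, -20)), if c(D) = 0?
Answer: -33780/13 ≈ -2598.5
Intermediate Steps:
l(y, E) = -3*E/(E + y) (l(y, E) = (-4*E + E)/(E + y) = (-3*E)/(E + y) = -3*E/(E + y))
K = 0 (K = 0**2 = 0)
1126*(K + l(-6, -20)) = 1126*(0 - 3*(-20)/(-20 - 6)) = 1126*(0 - 3*(-20)/(-26)) = 1126*(0 - 3*(-20)*(-1/26)) = 1126*(0 - 30/13) = 1126*(-30/13) = -33780/13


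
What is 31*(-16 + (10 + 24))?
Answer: 558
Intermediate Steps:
31*(-16 + (10 + 24)) = 31*(-16 + 34) = 31*18 = 558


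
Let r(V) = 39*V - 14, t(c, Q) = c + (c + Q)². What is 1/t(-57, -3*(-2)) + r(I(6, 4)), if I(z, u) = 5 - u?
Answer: 63601/2544 ≈ 25.000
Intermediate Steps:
t(c, Q) = c + (Q + c)²
r(V) = -14 + 39*V
1/t(-57, -3*(-2)) + r(I(6, 4)) = 1/(-57 + (-3*(-2) - 57)²) + (-14 + 39*(5 - 1*4)) = 1/(-57 + (6 - 57)²) + (-14 + 39*(5 - 4)) = 1/(-57 + (-51)²) + (-14 + 39*1) = 1/(-57 + 2601) + (-14 + 39) = 1/2544 + 25 = 63601/2544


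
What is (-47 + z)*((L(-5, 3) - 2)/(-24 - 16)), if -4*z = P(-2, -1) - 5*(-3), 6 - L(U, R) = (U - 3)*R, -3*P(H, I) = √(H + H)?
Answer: 1421/40 - 7*I/60 ≈ 35.525 - 0.11667*I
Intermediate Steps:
P(H, I) = -√2*√H/3 (P(H, I) = -√(H + H)/3 = -√2*√H/3)
L(U, R) = 6 - R*(-3 + U) (L(U, R) = 6 - (U - 3)*R = 6 - (-3 + U)*R = 6 - R*(-3 + U))
z = -15/4 + I/6 (z = -(-√2*√(-2)/3 - 5*(-3))/4 = -(-√2*I*√2/3 + 15)/4 = -(-2*I/3 + 15)/4 = -(15 - 2*I/3)/4 = -15/4 + I/6 ≈ -3.75 + 0.16667*I)
(-47 + z)*((L(-5, 3) - 2)/(-24 - 16)) = (-47 + (-15/4 + I/6))*(((6 + 3*3 - 1*3*(-5)) - 2)/(-24 - 16)) = (-203/4 + I/6)*(((6 + 9 + 15) - 2)/(-40)) = (-203/4 + I/6)*((30 - 2)*(-1/40)) = (-203/4 + I/6)*(28*(-1/40)) = (-203/4 + I/6)*(-7/10) = 1421/40 - 7*I/60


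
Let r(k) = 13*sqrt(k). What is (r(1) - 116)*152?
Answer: -15656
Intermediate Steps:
(r(1) - 116)*152 = (13*sqrt(1) - 116)*152 = (13*1 - 116)*152 = (13 - 116)*152 = -103*152 = -15656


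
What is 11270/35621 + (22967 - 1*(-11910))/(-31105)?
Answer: -891800267/1107991205 ≈ -0.80488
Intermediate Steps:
11270/35621 + (22967 - 1*(-11910))/(-31105) = 11270*(1/35621) + (22967 + 11910)*(-1/31105) = 11270/35621 + 34877*(-1/31105) = 11270/35621 - 34877/31105 = -891800267/1107991205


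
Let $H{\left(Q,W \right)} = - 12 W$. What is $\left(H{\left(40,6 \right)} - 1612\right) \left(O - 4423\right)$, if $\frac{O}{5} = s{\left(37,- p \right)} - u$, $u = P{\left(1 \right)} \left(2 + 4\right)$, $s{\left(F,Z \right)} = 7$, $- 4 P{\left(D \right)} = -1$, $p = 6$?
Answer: $7402022$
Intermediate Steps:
$P{\left(D \right)} = \frac{1}{4}$ ($P{\left(D \right)} = \left(- \frac{1}{4}\right) \left(-1\right) = \frac{1}{4}$)
$u = \frac{3}{2}$ ($u = \frac{2 + 4}{4} = \frac{1}{4} \cdot 6 = \frac{3}{2} \approx 1.5$)
$O = \frac{55}{2}$ ($O = 5 \left(7 - \frac{3}{2}\right) = 5 \cdot \frac{11}{2} = \frac{55}{2} \approx 27.5$)
$\left(H{\left(40,6 \right)} - 1612\right) \left(O - 4423\right) = \left(\left(-12\right) 6 - 1612\right) \left(\frac{55}{2} - 4423\right) = \left(-72 - 1612\right) \left(- \frac{8791}{2}\right) = \left(-1684\right) \left(- \frac{8791}{2}\right) = 7402022$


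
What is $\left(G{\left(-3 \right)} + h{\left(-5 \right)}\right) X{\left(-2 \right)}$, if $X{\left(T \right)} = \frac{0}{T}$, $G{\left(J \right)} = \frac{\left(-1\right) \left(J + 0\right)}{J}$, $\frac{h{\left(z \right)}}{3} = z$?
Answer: $0$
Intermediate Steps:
$h{\left(z \right)} = 3 z$
$G{\left(J \right)} = -1$ ($G{\left(J \right)} = \frac{\left(-1\right) J}{J} = -1$)
$X{\left(T \right)} = 0$
$\left(G{\left(-3 \right)} + h{\left(-5 \right)}\right) X{\left(-2 \right)} = \left(-1 + 3 \left(-5\right)\right) 0 = \left(-1 - 15\right) 0 = \left(-16\right) 0 = 0$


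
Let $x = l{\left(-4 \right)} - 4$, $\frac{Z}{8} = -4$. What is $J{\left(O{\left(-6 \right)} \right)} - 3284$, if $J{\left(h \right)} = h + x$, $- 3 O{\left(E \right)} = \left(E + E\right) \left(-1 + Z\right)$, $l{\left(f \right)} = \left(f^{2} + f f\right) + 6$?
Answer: $-3382$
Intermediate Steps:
$Z = -32$ ($Z = 8 \left(-4\right) = -32$)
$l{\left(f \right)} = 6 + 2 f^{2}$ ($l{\left(f \right)} = \left(f^{2} + f^{2}\right) + 6 = 2 f^{2} + 6 = 6 + 2 f^{2}$)
$O{\left(E \right)} = 22 E$ ($O{\left(E \right)} = - \frac{\left(E + E\right) \left(-1 - 32\right)}{3} = - \frac{2 E \left(-33\right)}{3} = - \frac{\left(-66\right) E}{3} = 22 E$)
$x = 34$ ($x = \left(6 + 2 \left(-4\right)^{2}\right) - 4 = \left(6 + 2 \cdot 16\right) - 4 = \left(6 + 32\right) - 4 = 38 - 4 = 34$)
$J{\left(h \right)} = 34 + h$ ($J{\left(h \right)} = h + 34 = 34 + h$)
$J{\left(O{\left(-6 \right)} \right)} - 3284 = \left(34 + 22 \left(-6\right)\right) - 3284 = \left(34 - 132\right) - 3284 = -98 - 3284 = -3382$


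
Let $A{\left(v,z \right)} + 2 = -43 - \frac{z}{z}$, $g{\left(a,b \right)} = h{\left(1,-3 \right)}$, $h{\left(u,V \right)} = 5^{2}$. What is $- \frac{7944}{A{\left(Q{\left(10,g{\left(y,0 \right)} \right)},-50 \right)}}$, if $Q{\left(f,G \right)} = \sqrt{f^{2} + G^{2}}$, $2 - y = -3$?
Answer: $\frac{3972}{23} \approx 172.7$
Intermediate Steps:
$y = 5$ ($y = 2 - -3 = 2 + 3 = 5$)
$h{\left(u,V \right)} = 25$
$g{\left(a,b \right)} = 25$
$Q{\left(f,G \right)} = \sqrt{G^{2} + f^{2}}$
$A{\left(v,z \right)} = -46$ ($A{\left(v,z \right)} = -2 - \left(43 + \frac{z}{z}\right) = -2 - 44 = -46$)
$- \frac{7944}{A{\left(Q{\left(10,g{\left(y,0 \right)} \right)},-50 \right)}} = - \frac{7944}{-46} = \left(-7944\right) \left(- \frac{1}{46}\right) = \frac{3972}{23}$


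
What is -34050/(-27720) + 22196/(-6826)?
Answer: -6380797/3153612 ≈ -2.0233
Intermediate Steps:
-34050/(-27720) + 22196/(-6826) = -34050*(-1/27720) + 22196*(-1/6826) = 1135/924 - 11098/3413 = -6380797/3153612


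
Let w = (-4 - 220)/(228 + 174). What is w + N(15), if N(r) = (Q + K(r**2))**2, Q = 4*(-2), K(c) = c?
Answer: 9464777/201 ≈ 47088.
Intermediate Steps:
Q = -8
N(r) = (-8 + r**2)**2
w = -112/201 (w = -224/402 = -224*1/402 = -112/201 ≈ -0.55721)
w + N(15) = -112/201 + (-8 + 15**2)**2 = -112/201 + (-8 + 225)**2 = -112/201 + 217**2 = -112/201 + 47089 = 9464777/201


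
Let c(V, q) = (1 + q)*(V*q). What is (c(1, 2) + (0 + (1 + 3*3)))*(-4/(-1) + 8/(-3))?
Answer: 64/3 ≈ 21.333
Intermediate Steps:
c(V, q) = V*q*(1 + q)
(c(1, 2) + (0 + (1 + 3*3)))*(-4/(-1) + 8/(-3)) = (1*2*(1 + 2) + (0 + (1 + 3*3)))*(-4/(-1) + 8/(-3)) = (1*2*3 + (0 + (1 + 9)))*(-4*(-1) + 8*(-1/3)) = (6 + (0 + 10))*(4 - 8/3) = (6 + 10)*(4/3) = 16*(4/3) = 64/3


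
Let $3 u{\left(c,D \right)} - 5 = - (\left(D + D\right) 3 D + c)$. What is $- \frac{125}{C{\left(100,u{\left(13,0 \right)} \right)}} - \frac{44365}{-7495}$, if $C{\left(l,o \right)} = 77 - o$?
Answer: $\frac{1558522}{358261} \approx 4.3502$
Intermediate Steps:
$u{\left(c,D \right)} = \frac{5}{3} - 2 D^{2} - \frac{c}{3}$ ($u{\left(c,D \right)} = \frac{5}{3} + \frac{\left(-1\right) \left(\left(D + D\right) 3 D + c\right)}{3} = \frac{5}{3} + \frac{\left(-1\right) \left(2 D 3 D + c\right)}{3} = \frac{5}{3} + \frac{\left(-1\right) \left(6 D D + c\right)}{3} = \frac{5}{3} + \frac{\left(-1\right) \left(6 D^{2} + c\right)}{3} = \frac{5}{3} + \frac{\left(-1\right) \left(c + 6 D^{2}\right)}{3} = \frac{5}{3} + \frac{- c - 6 D^{2}}{3} = \frac{5}{3} - \left(2 D^{2} + \frac{c}{3}\right) = \frac{5}{3} - 2 D^{2} - \frac{c}{3}$)
$- \frac{125}{C{\left(100,u{\left(13,0 \right)} \right)}} - \frac{44365}{-7495} = - \frac{125}{77 - \left(\frac{5}{3} - 2 \cdot 0^{2} - \frac{13}{3}\right)} - \frac{44365}{-7495} = - \frac{125}{77 - \left(\frac{5}{3} - 0 - \frac{13}{3}\right)} - - \frac{8873}{1499} = - \frac{125}{77 - \left(\frac{5}{3} + 0 - \frac{13}{3}\right)} + \frac{8873}{1499} = - \frac{125}{77 - - \frac{8}{3}} + \frac{8873}{1499} = - \frac{125}{77 + \frac{8}{3}} + \frac{8873}{1499} = - \frac{125}{\frac{239}{3}} + \frac{8873}{1499} = \left(-125\right) \frac{3}{239} + \frac{8873}{1499} = - \frac{375}{239} + \frac{8873}{1499} = \frac{1558522}{358261}$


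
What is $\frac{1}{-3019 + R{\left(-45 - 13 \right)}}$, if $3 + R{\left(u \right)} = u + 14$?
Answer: $- \frac{1}{3066} \approx -0.00032616$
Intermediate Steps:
$R{\left(u \right)} = 11 + u$ ($R{\left(u \right)} = -3 + \left(u + 14\right) = -3 + \left(14 + u\right) = 11 + u$)
$\frac{1}{-3019 + R{\left(-45 - 13 \right)}} = \frac{1}{-3019 + \left(11 - 58\right)} = \frac{1}{-3019 - 47} = \frac{1}{-3066} = - \frac{1}{3066}$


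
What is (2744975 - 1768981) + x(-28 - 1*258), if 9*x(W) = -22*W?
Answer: 8790238/9 ≈ 9.7669e+5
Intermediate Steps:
x(W) = -22*W/9 (x(W) = (-22*W)/9 = -22*W/9)
(2744975 - 1768981) + x(-28 - 1*258) = (2744975 - 1768981) - 22*(-28 - 1*258)/9 = 975994 - 22*(-28 - 258)/9 = 975994 - 22/9*(-286) = 975994 + 6292/9 = 8790238/9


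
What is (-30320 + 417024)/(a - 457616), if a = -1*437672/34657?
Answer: -1675250066/1982504423 ≈ -0.84502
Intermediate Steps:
a = -437672/34657 (a = -437672*1/34657 = -437672/34657 ≈ -12.629)
(-30320 + 417024)/(a - 457616) = (-30320 + 417024)/(-437672/34657 - 457616) = 386704/(-15860035384/34657) = 386704*(-34657/15860035384) = -1675250066/1982504423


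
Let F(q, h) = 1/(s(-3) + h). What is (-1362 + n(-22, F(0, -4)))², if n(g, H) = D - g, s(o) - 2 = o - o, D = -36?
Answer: 1893376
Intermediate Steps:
s(o) = 2 (s(o) = 2 + (o - o) = 2 + 0 = 2)
F(q, h) = 1/(2 + h)
n(g, H) = -36 - g
(-1362 + n(-22, F(0, -4)))² = (-1362 + (-36 - 1*(-22)))² = (-1362 + (-36 + 22))² = (-1362 - 14)² = (-1376)² = 1893376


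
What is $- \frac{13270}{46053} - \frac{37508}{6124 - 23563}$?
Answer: $\frac{498646798}{267706089} \approx 1.8627$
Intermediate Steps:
$- \frac{13270}{46053} - \frac{37508}{6124 - 23563} = \left(-13270\right) \frac{1}{46053} - \frac{37508}{6124 - 23563} = - \frac{13270}{46053} - \frac{37508}{-17439} = - \frac{13270}{46053} - - \frac{37508}{17439} = - \frac{13270}{46053} + \frac{37508}{17439} = \frac{498646798}{267706089}$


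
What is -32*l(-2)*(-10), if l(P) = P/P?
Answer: 320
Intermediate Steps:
l(P) = 1
-32*l(-2)*(-10) = -32*1*(-10) = -32*(-10) = 320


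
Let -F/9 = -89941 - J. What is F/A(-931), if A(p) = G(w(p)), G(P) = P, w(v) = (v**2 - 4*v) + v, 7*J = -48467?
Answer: 2615040/3043439 ≈ 0.85924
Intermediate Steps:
J = -48467/7 (J = (1/7)*(-48467) = -48467/7 ≈ -6923.9)
w(v) = v**2 - 3*v
A(p) = p*(-3 + p)
F = 5230080/7 (F = -9*(-89941 - 1*(-48467/7)) = -9*(-89941 + 48467/7) = -9*(-581120/7) = 5230080/7 ≈ 7.4715e+5)
F/A(-931) = 5230080/(7*((-931*(-3 - 931)))) = 5230080/(7*((-931*(-934)))) = (5230080/7)/869554 = (5230080/7)*(1/869554) = 2615040/3043439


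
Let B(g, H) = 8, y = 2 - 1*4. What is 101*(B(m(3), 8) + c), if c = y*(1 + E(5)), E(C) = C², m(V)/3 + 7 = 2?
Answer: -4444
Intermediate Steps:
m(V) = -15 (m(V) = -21 + 3*2 = -21 + 6 = -15)
y = -2 (y = 2 - 4 = -2)
c = -52 (c = -2*(1 + 5²) = -2*(1 + 25) = -2*26 = -52)
101*(B(m(3), 8) + c) = 101*(8 - 52) = 101*(-44) = -4444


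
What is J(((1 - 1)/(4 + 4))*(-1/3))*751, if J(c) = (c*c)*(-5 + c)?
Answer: 0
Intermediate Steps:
J(c) = c**2*(-5 + c)
J(((1 - 1)/(4 + 4))*(-1/3))*751 = ((((1 - 1)/(4 + 4))*(-1/3))**2*(-5 + ((1 - 1)/(4 + 4))*(-1/3)))*751 = (((0/8)*(-1*1/3))**2*(-5 + (0/8)*(-1*1/3)))*751 = (((0*(1/8))*(-1/3))**2*(-5 + (0*(1/8))*(-1/3)))*751 = ((0*(-1/3))**2*(-5 + 0*(-1/3)))*751 = (0**2*(-5 + 0))*751 = (0*(-5))*751 = 0*751 = 0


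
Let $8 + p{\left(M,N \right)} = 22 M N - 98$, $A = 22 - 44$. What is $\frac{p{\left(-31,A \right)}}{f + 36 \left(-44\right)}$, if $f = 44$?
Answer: $- \frac{7449}{770} \approx -9.674$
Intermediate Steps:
$A = -22$ ($A = 22 - 44 = -22$)
$p{\left(M,N \right)} = -106 + 22 M N$ ($p{\left(M,N \right)} = -8 + \left(22 M N - 98\right) = -8 + \left(-98 + 22 M N\right) = -106 + 22 M N$)
$\frac{p{\left(-31,A \right)}}{f + 36 \left(-44\right)} = \frac{-106 + 22 \left(-31\right) \left(-22\right)}{44 + 36 \left(-44\right)} = \frac{-106 + 15004}{44 - 1584} = \frac{14898}{-1540} = 14898 \left(- \frac{1}{1540}\right) = - \frac{7449}{770}$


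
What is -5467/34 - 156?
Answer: -10771/34 ≈ -316.79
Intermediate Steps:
-5467/34 - 156 = -10771/34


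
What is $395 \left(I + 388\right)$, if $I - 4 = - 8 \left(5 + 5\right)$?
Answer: $123240$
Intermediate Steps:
$I = -76$ ($I = 4 - 8 \left(5 + 5\right) = 4 - 80 = -76$)
$395 \left(I + 388\right) = 395 \left(-76 + 388\right) = 395 \cdot 312 = 123240$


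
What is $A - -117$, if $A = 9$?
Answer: $126$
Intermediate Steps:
$A - -117 = 9 - -117 = 9 + 117 = 126$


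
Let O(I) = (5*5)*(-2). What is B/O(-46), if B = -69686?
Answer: 34843/25 ≈ 1393.7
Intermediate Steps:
O(I) = -50 (O(I) = 25*(-2) = -50)
B/O(-46) = -69686/(-50) = -69686*(-1/50) = 34843/25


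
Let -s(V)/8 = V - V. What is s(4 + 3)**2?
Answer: 0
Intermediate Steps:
s(V) = 0 (s(V) = -8*(V - V) = -8*0 = 0)
s(4 + 3)**2 = 0**2 = 0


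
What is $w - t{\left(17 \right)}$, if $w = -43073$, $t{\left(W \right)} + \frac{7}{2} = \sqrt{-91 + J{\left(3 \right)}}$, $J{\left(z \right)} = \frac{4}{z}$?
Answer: $- \frac{86139}{2} - \frac{i \sqrt{807}}{3} \approx -43070.0 - 9.4693 i$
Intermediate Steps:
$t{\left(W \right)} = - \frac{7}{2} + \frac{i \sqrt{807}}{3}$ ($t{\left(W \right)} = - \frac{7}{2} + \sqrt{-91 + \frac{4}{3}} = - \frac{7}{2} + \sqrt{- \frac{269}{3}} = - \frac{7}{2} + \frac{i \sqrt{807}}{3}$)
$w - t{\left(17 \right)} = -43073 - \left(- \frac{7}{2} + \frac{i \sqrt{807}}{3}\right) = -43073 + \left(\frac{7}{2} - \frac{i \sqrt{807}}{3}\right) = - \frac{86139}{2} - \frac{i \sqrt{807}}{3}$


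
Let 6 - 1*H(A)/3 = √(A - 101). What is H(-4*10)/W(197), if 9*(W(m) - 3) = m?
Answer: 81/112 - 27*I*√141/224 ≈ 0.72321 - 1.4313*I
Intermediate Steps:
H(A) = 18 - 3*√(-101 + A) (H(A) = 18 - 3*√(A - 101) = 18 - 3*√(-101 + A))
W(m) = 3 + m/9
H(-4*10)/W(197) = (18 - 3*√(-101 - 4*10))/(3 + (⅑)*197) = (18 - 3*√(-101 - 40))/(3 + 197/9) = (18 - 3*I*√141)/(224/9) = (18 - 3*I*√141)*(9/224) = 81/112 - 27*I*√141/224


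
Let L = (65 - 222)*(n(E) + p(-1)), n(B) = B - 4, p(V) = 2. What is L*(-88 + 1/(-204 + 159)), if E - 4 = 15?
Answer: 10571909/45 ≈ 2.3493e+5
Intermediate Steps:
E = 19 (E = 4 + 15 = 19)
n(B) = -4 + B
L = -2669 (L = (65 - 222)*((-4 + 19) + 2) = -157*(15 + 2) = -157*17 = -2669)
L*(-88 + 1/(-204 + 159)) = -2669*(-88 + 1/(-204 + 159)) = -2669*(-88 + 1/(-45)) = -2669*(-88 - 1/45) = -2669*(-3961/45) = 10571909/45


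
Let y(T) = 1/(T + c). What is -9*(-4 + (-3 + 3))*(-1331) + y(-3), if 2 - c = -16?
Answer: -718739/15 ≈ -47916.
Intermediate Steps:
c = 18 (c = 2 - 1*(-16) = 2 + 16 = 18)
y(T) = 1/(18 + T) (y(T) = 1/(T + 18) = 1/(18 + T))
-9*(-4 + (-3 + 3))*(-1331) + y(-3) = -9*(-4 + (-3 + 3))*(-1331) + 1/(18 - 3) = -9*(-4 + 0)*(-1331) + 1/15 = -9*(-4)*(-1331) + 1/15 = 36*(-1331) + 1/15 = -47916 + 1/15 = -718739/15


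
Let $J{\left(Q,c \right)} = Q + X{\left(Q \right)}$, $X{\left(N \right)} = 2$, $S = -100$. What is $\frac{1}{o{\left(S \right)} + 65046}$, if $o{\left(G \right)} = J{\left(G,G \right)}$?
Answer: $\frac{1}{64948} \approx 1.5397 \cdot 10^{-5}$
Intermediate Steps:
$J{\left(Q,c \right)} = 2 + Q$ ($J{\left(Q,c \right)} = Q + 2 = 2 + Q$)
$o{\left(G \right)} = 2 + G$
$\frac{1}{o{\left(S \right)} + 65046} = \frac{1}{\left(2 - 100\right) + 65046} = \frac{1}{-98 + 65046} = \frac{1}{64948}$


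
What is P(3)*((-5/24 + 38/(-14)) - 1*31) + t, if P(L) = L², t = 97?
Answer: -11665/56 ≈ -208.30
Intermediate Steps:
P(3)*((-5/24 + 38/(-14)) - 1*31) + t = 3²*((-5/24 + 38/(-14)) - 1*31) + 97 = 9*((-5*1/24 + 38*(-1/14)) - 31) + 97 = 9*((-5/24 - 19/7) - 31) + 97 = 9*(-491/168 - 31) + 97 = 9*(-5699/168) + 97 = -17097/56 + 97 = -11665/56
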